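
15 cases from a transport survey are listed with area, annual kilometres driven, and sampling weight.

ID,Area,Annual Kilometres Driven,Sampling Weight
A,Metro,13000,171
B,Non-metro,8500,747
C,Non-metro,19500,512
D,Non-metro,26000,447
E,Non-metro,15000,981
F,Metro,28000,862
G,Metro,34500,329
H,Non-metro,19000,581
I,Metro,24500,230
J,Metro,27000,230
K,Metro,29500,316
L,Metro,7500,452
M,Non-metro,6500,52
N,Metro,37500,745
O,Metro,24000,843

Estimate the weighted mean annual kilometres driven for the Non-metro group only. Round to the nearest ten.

16280

Non-metro rows: B, C, D, E, H, M
Weighted sum = 54047500
Sum of weights = 747 + 512 + 447 + 981 + 581 + 52 = 3320
Weighted mean = 54047500 / 3320 = 16279.367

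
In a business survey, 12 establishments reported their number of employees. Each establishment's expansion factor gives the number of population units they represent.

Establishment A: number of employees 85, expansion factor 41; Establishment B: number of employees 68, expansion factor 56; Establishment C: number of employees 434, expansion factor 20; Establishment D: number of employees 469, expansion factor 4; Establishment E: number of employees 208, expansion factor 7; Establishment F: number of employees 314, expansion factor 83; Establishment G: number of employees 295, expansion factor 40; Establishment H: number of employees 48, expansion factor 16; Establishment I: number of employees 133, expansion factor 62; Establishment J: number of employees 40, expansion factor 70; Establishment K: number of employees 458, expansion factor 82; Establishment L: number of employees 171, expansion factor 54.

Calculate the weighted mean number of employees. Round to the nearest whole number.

216

Weighted sum = 115771
Sum of weights = 535
Weighted mean = 115771 / 535 = 216.39439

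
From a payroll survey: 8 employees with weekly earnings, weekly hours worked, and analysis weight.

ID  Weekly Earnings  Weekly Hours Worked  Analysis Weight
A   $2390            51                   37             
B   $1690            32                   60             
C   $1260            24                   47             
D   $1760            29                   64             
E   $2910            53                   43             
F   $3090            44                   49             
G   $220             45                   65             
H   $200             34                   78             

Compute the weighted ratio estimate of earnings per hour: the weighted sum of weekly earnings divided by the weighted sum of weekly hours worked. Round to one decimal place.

39.8

Σ wᵢ·y = 2390×37 + 1690×60 + 1260×47 + 1760×64 + 2910×43 + 3090×49 + 220×65 + 200×78
  = 88430 + 101400 + 59220 + 112640 + 125130 + 151410 + 14300 + 15600 = 668130
Σ wᵢ·x = 16803
Ratio = 668130 / 16803 = 39.762542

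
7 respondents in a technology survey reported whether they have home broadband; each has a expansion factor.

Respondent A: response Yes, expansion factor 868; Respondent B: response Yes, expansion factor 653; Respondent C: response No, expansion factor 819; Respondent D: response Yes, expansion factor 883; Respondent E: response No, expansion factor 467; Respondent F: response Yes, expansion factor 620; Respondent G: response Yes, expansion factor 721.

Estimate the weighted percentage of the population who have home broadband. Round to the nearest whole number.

74

Sum of weights for 'Yes' = 868 + 653 + 883 + 620 + 721 = 3745
Total weight = 868 + 653 + 819 + 883 + 467 + 620 + 721 = 5031
Weighted proportion = 3745 / 5031 = 0.74438481 → 74.438481%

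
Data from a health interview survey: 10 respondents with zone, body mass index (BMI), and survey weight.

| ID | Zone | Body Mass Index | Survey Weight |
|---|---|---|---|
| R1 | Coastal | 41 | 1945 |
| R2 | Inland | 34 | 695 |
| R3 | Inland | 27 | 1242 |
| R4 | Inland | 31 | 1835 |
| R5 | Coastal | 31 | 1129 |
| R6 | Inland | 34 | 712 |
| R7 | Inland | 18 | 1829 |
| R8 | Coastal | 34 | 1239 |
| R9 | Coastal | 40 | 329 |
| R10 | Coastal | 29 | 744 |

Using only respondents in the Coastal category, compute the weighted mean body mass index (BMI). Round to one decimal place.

35.6

Coastal rows: R1, R5, R8, R9, R10
Weighted sum = 41×1945 + 31×1129 + 34×1239 + 40×329 + 29×744
  = 79745 + 34999 + 42126 + 13160 + 21576 = 191606
Sum of weights = 1945 + 1129 + 1239 + 329 + 744 = 5386
Weighted mean = 191606 / 5386 = 35.574824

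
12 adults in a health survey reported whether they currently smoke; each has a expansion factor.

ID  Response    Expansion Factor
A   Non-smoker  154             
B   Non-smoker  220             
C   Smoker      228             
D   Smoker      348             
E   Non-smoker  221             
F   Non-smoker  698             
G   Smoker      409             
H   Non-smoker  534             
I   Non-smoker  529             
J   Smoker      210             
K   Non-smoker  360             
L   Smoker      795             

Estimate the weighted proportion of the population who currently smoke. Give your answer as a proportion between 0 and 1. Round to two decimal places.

Sum of weights for 'Smoker' = 228 + 348 + 409 + 210 + 795 = 1990
Total weight = 154 + 220 + 228 + 348 + 221 + 698 + 409 + 534 + 529 + 210 + 360 + 795 = 4706
Weighted proportion = 1990 / 4706 = 0.42286443

0.42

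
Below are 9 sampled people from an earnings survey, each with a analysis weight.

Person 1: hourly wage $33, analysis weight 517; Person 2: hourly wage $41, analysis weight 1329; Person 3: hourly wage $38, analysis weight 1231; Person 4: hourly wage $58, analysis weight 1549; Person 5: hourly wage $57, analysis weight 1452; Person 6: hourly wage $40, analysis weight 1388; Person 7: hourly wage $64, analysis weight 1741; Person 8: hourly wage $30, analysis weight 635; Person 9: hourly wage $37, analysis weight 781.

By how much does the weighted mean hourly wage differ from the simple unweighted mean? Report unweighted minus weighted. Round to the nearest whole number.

Unweighted sum = 33 + 41 + 38 + 58 + 57 + 40 + 64 + 30 + 37 = 398
Unweighted mean = 398 / 9 = 44.222222
Weighted sum = 33×517 + 41×1329 + 38×1231 + 58×1549 + 57×1452 + 40×1388 + 64×1741 + 30×635 + 37×781
  = 17061 + 54489 + 46778 + 89842 + 82764 + 55520 + 111424 + 19050 + 28897 = 505825
Sum of weights = 517 + 1329 + 1231 + 1549 + 1452 + 1388 + 1741 + 635 + 781 = 10623
Weighted mean = 505825 / 10623 = 47.616022
Difference (unweighted minus weighted) = -3.3937996

-3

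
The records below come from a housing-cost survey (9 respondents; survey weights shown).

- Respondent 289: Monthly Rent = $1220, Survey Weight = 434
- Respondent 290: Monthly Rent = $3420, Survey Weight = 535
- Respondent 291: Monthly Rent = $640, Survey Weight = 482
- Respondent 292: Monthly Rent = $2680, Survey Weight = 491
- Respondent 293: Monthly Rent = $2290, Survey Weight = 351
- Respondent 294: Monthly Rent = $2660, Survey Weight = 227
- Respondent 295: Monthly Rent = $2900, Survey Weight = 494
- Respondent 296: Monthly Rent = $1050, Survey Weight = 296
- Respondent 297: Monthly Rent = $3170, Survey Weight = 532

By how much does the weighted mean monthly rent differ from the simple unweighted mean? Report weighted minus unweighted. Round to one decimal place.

Unweighted sum = 1220 + 3420 + 640 + 2680 + 2290 + 2660 + 2900 + 1050 + 3170 = 20030
Unweighted mean = 20030 / 9 = 2225.5556
Weighted sum = 1220×434 + 3420×535 + 640×482 + 2680×491 + 2290×351 + 2660×227 + 2900×494 + 1050×296 + 3170×532
  = 8820990
Sum of weights = 434 + 535 + 482 + 491 + 351 + 227 + 494 + 296 + 532 = 3842
Weighted mean = 8820990 / 3842 = 2295.937
Difference (weighted minus unweighted) = 70.381456

70.4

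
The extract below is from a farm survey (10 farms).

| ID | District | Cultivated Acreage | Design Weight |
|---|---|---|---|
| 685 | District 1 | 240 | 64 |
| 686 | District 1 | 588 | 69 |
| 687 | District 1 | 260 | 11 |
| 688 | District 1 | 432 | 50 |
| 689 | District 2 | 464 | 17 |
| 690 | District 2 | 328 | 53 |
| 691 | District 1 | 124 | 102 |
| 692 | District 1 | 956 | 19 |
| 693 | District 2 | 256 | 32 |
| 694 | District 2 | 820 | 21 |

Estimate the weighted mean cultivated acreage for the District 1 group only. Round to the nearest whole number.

353

District 1 rows: 685, 686, 687, 688, 691, 692
Weighted sum = 240×64 + 588×69 + 260×11 + 432×50 + 124×102 + 956×19
  = 15360 + 40572 + 2860 + 21600 + 12648 + 18164 = 111204
Sum of weights = 64 + 69 + 11 + 50 + 102 + 19 = 315
Weighted mean = 111204 / 315 = 353.02857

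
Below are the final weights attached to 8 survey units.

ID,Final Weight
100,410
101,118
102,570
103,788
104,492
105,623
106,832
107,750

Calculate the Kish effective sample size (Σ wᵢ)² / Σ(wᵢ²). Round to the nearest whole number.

Σ wᵢ = 410 + 118 + 570 + 788 + 492 + 623 + 832 + 750 = 4583
Σ wᵢ² = 168100 + 13924 + 324900 + 620944 + 242064 + 388129 + 692224 + 562500 = 3012785
n_eff = 4583² / 3012785 = 21003889 / 3012785 = 6.9715858

7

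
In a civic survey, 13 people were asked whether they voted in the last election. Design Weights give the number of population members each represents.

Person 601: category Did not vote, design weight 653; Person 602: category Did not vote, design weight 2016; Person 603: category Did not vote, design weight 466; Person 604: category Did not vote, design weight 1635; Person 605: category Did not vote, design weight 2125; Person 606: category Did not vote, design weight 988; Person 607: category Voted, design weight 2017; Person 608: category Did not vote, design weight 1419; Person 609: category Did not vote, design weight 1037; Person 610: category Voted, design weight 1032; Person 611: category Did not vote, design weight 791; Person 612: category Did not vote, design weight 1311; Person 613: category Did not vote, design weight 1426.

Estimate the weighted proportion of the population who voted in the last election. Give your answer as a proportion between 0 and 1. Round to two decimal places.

0.18

Sum of weights for 'Voted' = 2017 + 1032 = 3049
Total weight = 16916
Weighted proportion = 3049 / 16916 = 0.18024356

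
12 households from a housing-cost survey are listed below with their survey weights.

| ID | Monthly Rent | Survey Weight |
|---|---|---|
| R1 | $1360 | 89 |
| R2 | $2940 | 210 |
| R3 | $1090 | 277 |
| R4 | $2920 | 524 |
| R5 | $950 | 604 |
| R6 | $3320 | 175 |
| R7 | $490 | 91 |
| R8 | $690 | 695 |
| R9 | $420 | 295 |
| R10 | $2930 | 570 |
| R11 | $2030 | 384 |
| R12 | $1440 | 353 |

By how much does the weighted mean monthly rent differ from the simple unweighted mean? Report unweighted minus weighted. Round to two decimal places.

Unweighted sum = 1360 + 2940 + 1090 + 2920 + 950 + 3320 + 490 + 690 + 420 + 2930 + 2030 + 1440 = 20580
Unweighted mean = 20580 / 12 = 1715
Weighted sum = 1360×89 + 2940×210 + 1090×277 + 2920×524 + 950×604 + 3320×175 + 490×91 + 690×695 + 420×295 + 2930×570 + 2030×384 + 1440×353
  = 7331230
Sum of weights = 89 + 210 + 277 + 524 + 604 + 175 + 91 + 695 + 295 + 570 + 384 + 353 = 4267
Weighted mean = 7331230 / 4267 = 1718.1228
Difference (unweighted minus weighted) = -3.1228029

-3.12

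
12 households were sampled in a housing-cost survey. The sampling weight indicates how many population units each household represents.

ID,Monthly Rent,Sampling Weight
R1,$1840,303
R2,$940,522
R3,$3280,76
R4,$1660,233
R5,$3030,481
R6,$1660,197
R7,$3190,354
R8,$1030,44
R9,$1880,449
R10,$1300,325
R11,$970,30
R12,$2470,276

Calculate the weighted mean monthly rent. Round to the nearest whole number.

Weighted sum = 1840×303 + 940×522 + 3280×76 + 1660×233 + 3030×481 + 1660×197 + 3190×354 + 1030×44 + 1880×449 + 1300×325 + 970×30 + 2470×276
  = 557520 + 490680 + 249280 + 386780 + 1457430 + 327020 + 1129260 + 45320 + 844120 + 422500 + 29100 + 681720 = 6620730
Sum of weights = 303 + 522 + 76 + 233 + 481 + 197 + 354 + 44 + 449 + 325 + 30 + 276 = 3290
Weighted mean = 6620730 / 3290 = 2012.3799

2012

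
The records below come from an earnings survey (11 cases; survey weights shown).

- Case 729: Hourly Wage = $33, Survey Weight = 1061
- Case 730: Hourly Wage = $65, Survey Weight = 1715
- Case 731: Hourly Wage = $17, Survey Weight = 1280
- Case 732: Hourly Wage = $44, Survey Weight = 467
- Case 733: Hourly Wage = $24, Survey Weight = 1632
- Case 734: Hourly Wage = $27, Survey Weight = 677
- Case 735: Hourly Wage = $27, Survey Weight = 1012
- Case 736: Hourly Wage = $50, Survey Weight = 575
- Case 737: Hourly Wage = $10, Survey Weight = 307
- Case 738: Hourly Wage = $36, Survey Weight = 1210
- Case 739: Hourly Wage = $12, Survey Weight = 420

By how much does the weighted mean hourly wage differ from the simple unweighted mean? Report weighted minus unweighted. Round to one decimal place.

2.8

Unweighted sum = 33 + 65 + 17 + 44 + 24 + 27 + 27 + 50 + 10 + 36 + 12 = 345
Unweighted mean = 345 / 11 = 31.363636
Weighted sum = 33×1061 + 65×1715 + 17×1280 + 44×467 + 24×1632 + 27×677 + 27×1012 + 50×575 + 10×307 + 36×1210 + 12×420
  = 353987
Sum of weights = 1061 + 1715 + 1280 + 467 + 1632 + 677 + 1012 + 575 + 307 + 1210 + 420 = 10356
Weighted mean = 353987 / 10356 = 34.181827
Difference (weighted minus unweighted) = 2.8181906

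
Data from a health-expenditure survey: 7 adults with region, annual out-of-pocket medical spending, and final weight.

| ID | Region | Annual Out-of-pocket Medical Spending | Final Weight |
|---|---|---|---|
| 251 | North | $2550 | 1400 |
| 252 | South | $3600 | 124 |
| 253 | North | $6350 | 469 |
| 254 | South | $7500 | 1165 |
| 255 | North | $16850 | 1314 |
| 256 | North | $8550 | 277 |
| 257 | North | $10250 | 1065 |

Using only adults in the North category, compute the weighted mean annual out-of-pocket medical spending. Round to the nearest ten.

North rows: 251, 253, 255, 256, 257
Weighted sum = 2550×1400 + 6350×469 + 16850×1314 + 8550×277 + 10250×1065
  = 41973650
Sum of weights = 1400 + 469 + 1314 + 277 + 1065 = 4525
Weighted mean = 41973650 / 4525 = 9275.9448

9280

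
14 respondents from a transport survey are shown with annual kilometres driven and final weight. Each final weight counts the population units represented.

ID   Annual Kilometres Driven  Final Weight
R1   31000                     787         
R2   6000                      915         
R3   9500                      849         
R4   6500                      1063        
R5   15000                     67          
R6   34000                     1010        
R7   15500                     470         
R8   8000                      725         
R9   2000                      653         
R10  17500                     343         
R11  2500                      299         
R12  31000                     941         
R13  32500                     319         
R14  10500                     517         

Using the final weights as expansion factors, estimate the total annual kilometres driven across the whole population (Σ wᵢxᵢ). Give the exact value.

Weighted total = 146315000

146315000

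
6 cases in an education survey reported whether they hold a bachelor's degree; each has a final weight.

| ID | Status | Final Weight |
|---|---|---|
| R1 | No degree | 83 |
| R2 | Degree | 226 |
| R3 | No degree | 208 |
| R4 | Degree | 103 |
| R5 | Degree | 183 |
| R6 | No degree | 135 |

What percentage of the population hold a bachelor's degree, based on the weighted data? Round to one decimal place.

54.6

Sum of weights for 'Degree' = 226 + 103 + 183 = 512
Total weight = 83 + 226 + 208 + 103 + 183 + 135 = 938
Weighted proportion = 512 / 938 = 0.54584222 → 54.584222%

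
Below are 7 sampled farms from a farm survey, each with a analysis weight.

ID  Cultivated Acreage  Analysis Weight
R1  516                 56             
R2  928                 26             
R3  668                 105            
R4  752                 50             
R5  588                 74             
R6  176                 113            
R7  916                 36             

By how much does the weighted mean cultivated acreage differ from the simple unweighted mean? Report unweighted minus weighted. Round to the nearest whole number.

90

Unweighted sum = 4544
Unweighted mean = 4544 / 7 = 649.14286
Weighted sum = 516×56 + 928×26 + 668×105 + 752×50 + 588×74 + 176×113 + 916×36
  = 28896 + 24128 + 70140 + 37600 + 43512 + 19888 + 32976 = 257140
Sum of weights = 56 + 26 + 105 + 50 + 74 + 113 + 36 = 460
Weighted mean = 257140 / 460 = 559
Difference (unweighted minus weighted) = 90.142857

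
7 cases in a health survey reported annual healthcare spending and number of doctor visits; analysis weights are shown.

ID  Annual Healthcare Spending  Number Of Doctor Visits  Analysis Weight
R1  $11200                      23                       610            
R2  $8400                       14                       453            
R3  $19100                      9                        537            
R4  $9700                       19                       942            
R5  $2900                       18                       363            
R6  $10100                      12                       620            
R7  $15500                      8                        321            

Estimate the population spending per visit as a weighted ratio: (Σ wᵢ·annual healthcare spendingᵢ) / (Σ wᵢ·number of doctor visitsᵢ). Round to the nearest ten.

710

Σ wᵢ·y = 11200×610 + 8400×453 + 19100×537 + 9700×942 + 2900×363 + 10100×620 + 15500×321
  = 6832000 + 3805200 + 10256700 + 9137400 + 1052700 + 6262000 + 4975500 = 42321500
Σ wᵢ·x = 23×610 + 14×453 + 9×537 + 19×942 + 18×363 + 12×620 + 8×321
  = 14030 + 6342 + 4833 + 17898 + 6534 + 7440 + 2568 = 59645
Ratio = 42321500 / 59645 = 709.55654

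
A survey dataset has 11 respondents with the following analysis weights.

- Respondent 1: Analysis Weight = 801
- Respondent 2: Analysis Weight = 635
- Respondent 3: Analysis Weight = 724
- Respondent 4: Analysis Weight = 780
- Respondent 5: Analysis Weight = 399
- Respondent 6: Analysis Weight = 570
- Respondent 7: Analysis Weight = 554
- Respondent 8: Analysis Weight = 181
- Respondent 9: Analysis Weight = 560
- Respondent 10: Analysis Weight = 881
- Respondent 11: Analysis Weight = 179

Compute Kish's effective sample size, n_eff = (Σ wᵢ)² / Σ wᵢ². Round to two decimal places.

9.52

Σ wᵢ = 801 + 635 + 724 + 780 + 399 + 570 + 554 + 181 + 560 + 881 + 179 = 6264
Σ wᵢ² = 4122982
n_eff = 6264² / 4122982 = 39237696 / 4122982 = 9.5168245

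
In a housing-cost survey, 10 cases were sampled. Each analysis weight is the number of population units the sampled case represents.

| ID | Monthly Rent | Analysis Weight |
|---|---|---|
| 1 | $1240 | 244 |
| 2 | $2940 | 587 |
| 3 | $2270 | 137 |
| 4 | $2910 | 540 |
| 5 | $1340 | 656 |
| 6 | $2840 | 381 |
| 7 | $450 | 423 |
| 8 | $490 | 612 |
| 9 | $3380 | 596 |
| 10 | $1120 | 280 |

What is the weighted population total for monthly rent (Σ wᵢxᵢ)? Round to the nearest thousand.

Weighted total = 1240×244 + 2940×587 + 2270×137 + 2910×540 + 1340×656 + 2840×381 + 450×423 + 490×612 + 3380×596 + 1120×280
  = 302560 + 1725780 + 310990 + 1571400 + 879040 + 1082040 + 190350 + 299880 + 2014480 + 313600 = 8690120

8690000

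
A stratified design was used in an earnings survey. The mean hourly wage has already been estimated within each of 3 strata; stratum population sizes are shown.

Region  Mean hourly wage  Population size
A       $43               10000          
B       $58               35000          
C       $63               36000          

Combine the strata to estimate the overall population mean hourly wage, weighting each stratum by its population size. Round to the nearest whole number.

58

Σ Nₕ·x̄ₕ = 43×10000 + 58×35000 + 63×36000
  = 430000 + 2030000 + 2268000 = 4728000
Σ Nₕ = 81000
Overall mean = 4728000 / 81000 = 58.37037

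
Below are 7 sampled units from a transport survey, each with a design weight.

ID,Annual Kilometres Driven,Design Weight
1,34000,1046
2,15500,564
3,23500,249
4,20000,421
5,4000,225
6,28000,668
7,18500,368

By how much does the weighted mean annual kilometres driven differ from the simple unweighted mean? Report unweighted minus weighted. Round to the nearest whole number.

-3502

Unweighted sum = 34000 + 15500 + 23500 + 20000 + 4000 + 28000 + 18500 = 143500
Unweighted mean = 143500 / 7 = 20500
Weighted sum = 34000×1046 + 15500×564 + 23500×249 + 20000×421 + 4000×225 + 28000×668 + 18500×368
  = 84989500
Sum of weights = 1046 + 564 + 249 + 421 + 225 + 668 + 368 = 3541
Weighted mean = 84989500 / 3541 = 24001.553
Difference (unweighted minus weighted) = -3501.5532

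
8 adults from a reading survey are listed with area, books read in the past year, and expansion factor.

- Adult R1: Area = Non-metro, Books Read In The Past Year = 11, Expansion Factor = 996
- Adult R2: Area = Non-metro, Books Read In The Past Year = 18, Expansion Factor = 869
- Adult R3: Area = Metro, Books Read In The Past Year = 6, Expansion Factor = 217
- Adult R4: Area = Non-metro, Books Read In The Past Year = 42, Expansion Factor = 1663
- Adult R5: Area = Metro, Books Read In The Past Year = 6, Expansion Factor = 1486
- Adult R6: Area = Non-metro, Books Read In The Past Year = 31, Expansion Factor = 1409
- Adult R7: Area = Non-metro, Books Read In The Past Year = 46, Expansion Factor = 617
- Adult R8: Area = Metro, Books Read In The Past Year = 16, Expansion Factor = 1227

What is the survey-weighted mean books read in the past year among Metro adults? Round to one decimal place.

10.2

Metro rows: R3, R5, R8
Weighted sum = 6×217 + 6×1486 + 16×1227
  = 1302 + 8916 + 19632 = 29850
Sum of weights = 217 + 1486 + 1227 = 2930
Weighted mean = 29850 / 2930 = 10.187713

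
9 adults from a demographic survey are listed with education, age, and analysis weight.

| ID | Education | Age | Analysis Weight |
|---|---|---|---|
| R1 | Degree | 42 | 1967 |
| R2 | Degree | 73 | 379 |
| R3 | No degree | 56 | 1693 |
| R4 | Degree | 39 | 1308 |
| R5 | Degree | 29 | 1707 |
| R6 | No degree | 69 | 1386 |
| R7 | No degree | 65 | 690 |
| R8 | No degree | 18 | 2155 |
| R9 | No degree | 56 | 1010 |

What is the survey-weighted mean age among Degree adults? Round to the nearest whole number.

39

Degree rows: R1, R2, R4, R5
Weighted sum = 42×1967 + 73×379 + 39×1308 + 29×1707
  = 210796
Sum of weights = 1967 + 379 + 1308 + 1707 = 5361
Weighted mean = 210796 / 5361 = 39.320276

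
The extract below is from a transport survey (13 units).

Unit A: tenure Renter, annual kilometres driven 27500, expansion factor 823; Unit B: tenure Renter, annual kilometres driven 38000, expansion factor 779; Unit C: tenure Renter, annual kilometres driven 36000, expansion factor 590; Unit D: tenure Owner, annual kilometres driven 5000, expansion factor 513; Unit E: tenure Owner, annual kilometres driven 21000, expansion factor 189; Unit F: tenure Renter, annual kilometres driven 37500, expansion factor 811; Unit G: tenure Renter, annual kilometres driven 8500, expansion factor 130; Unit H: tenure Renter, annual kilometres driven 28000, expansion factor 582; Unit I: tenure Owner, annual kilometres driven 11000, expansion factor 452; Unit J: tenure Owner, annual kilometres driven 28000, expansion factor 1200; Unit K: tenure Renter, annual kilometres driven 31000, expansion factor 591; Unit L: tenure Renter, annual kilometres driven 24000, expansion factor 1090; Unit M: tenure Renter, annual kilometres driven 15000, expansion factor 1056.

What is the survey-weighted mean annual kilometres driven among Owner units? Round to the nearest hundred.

Owner rows: D, E, I, J
Weighted sum = 5000×513 + 21000×189 + 11000×452 + 28000×1200
  = 2565000 + 3969000 + 4972000 + 33600000 = 45106000
Sum of weights = 513 + 189 + 452 + 1200 = 2354
Weighted mean = 45106000 / 2354 = 19161.427

19200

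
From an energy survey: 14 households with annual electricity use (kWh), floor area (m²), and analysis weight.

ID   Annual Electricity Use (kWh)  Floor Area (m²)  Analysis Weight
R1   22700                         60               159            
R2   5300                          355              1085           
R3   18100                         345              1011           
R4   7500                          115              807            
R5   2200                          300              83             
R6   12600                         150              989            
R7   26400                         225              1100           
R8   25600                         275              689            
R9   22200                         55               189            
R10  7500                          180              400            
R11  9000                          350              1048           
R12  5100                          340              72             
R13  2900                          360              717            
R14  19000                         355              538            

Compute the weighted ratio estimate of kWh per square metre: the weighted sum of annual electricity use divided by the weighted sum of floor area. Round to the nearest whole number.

52

Σ wᵢ·y = 122330100
Σ wᵢ·x = 2369325
Ratio = 122330100 / 2369325 = 51.630781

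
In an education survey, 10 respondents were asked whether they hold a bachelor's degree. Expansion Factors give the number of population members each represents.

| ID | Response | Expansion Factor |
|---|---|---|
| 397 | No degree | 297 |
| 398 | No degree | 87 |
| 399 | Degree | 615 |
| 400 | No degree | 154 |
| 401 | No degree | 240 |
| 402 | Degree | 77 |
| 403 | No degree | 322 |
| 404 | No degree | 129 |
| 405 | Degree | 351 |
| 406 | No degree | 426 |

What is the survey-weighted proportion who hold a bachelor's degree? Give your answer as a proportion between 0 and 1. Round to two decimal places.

Sum of weights for 'Degree' = 615 + 77 + 351 = 1043
Total weight = 297 + 87 + 615 + 154 + 240 + 77 + 322 + 129 + 351 + 426 = 2698
Weighted proportion = 1043 / 2698 = 0.38658265

0.39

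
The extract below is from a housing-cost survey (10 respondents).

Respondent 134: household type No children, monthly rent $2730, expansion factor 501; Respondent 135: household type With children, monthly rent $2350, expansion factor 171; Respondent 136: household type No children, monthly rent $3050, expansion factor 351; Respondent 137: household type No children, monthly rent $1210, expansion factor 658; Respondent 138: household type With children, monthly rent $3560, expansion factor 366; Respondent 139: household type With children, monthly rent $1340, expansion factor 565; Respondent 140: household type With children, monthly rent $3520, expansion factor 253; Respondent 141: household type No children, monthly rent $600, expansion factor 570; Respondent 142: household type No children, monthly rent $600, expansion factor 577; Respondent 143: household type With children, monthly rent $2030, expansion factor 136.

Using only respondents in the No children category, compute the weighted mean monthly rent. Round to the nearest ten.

No children rows: 134, 136, 137, 141, 142
Weighted sum = 2730×501 + 3050×351 + 1210×658 + 600×570 + 600×577
  = 1367730 + 1070550 + 796180 + 342000 + 346200 = 3922660
Sum of weights = 2657
Weighted mean = 3922660 / 2657 = 1476.3493

1480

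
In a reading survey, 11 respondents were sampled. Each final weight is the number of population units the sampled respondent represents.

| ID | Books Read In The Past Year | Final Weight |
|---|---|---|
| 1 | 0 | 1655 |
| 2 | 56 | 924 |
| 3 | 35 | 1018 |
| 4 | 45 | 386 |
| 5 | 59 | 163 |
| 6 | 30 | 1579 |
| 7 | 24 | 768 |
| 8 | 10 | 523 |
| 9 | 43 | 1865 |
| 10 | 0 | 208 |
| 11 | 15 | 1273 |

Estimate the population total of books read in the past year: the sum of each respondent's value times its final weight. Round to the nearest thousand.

Weighted total = 0×1655 + 56×924 + 35×1018 + 45×386 + 59×163 + 30×1579 + 24×768 + 10×523 + 43×1865 + 0×208 + 15×1273
  = 0 + 51744 + 35630 + 17370 + 9617 + 47370 + 18432 + 5230 + 80195 + 0 + 19095 = 284683

285000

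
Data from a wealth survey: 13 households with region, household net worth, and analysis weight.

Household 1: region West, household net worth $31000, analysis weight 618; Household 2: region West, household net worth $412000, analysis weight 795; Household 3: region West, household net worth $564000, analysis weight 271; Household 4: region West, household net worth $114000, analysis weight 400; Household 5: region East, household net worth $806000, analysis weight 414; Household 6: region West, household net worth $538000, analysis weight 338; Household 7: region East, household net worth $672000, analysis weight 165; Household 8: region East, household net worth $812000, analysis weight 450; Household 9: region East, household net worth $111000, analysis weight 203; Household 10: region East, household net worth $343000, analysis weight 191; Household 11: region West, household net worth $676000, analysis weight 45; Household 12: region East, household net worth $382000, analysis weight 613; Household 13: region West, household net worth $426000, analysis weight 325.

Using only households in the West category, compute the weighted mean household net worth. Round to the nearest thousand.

West rows: 1, 2, 3, 4, 6, 11, 13
Weighted sum = 895856000
Sum of weights = 618 + 795 + 271 + 400 + 338 + 45 + 325 = 2792
Weighted mean = 895856000 / 2792 = 320865.33

321000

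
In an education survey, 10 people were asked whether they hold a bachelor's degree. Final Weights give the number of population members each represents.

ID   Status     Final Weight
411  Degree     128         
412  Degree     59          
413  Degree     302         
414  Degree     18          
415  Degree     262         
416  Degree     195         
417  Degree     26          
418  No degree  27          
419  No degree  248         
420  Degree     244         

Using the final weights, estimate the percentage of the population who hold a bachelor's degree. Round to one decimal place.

81.8

Sum of weights for 'Degree' = 128 + 59 + 302 + 18 + 262 + 195 + 26 + 244 = 1234
Total weight = 128 + 59 + 302 + 18 + 262 + 195 + 26 + 27 + 248 + 244 = 1509
Weighted proportion = 1234 / 1509 = 0.81776011 → 81.776011%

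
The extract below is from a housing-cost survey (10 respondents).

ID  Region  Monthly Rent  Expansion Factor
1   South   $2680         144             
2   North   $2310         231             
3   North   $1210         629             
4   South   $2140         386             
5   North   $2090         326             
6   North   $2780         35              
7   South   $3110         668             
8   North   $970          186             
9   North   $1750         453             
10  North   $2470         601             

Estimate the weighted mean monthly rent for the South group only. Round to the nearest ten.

South rows: 1, 4, 7
Weighted sum = 2680×144 + 2140×386 + 3110×668
  = 385920 + 826040 + 2077480 = 3289440
Sum of weights = 144 + 386 + 668 = 1198
Weighted mean = 3289440 / 1198 = 2745.7763

2750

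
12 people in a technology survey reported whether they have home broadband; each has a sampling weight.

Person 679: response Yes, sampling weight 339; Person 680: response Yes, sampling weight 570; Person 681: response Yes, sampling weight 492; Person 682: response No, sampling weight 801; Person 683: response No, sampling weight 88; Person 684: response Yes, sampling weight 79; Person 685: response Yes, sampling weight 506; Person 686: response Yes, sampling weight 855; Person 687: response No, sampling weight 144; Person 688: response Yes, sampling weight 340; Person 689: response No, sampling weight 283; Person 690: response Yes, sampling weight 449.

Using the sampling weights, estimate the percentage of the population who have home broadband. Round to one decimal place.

73.4

Sum of weights for 'Yes' = 339 + 570 + 492 + 79 + 506 + 855 + 340 + 449 = 3630
Total weight = 339 + 570 + 492 + 801 + 88 + 79 + 506 + 855 + 144 + 340 + 283 + 449 = 4946
Weighted proportion = 3630 / 4946 = 0.73392641 → 73.392641%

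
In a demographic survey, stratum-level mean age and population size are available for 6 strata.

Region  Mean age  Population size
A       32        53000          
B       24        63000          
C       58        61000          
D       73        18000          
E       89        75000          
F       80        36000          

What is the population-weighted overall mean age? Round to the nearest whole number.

58

Σ Nₕ·x̄ₕ = 32×53000 + 24×63000 + 58×61000 + 73×18000 + 89×75000 + 80×36000
  = 1696000 + 1512000 + 3538000 + 1314000 + 6675000 + 2880000 = 17615000
Σ Nₕ = 53000 + 63000 + 61000 + 18000 + 75000 + 36000 = 306000
Overall mean = 17615000 / 306000 = 57.565359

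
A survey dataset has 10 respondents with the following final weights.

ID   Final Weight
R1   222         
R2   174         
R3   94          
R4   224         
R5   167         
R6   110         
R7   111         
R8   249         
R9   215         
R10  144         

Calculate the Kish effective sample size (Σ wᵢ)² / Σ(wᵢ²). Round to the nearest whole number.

Σ wᵢ = 222 + 174 + 94 + 224 + 167 + 110 + 111 + 249 + 215 + 144 = 1710
Σ wᵢ² = 49284 + 30276 + 8836 + 50176 + 27889 + 12100 + 12321 + 62001 + 46225 + 20736 = 319844
n_eff = 1710² / 319844 = 2924100 / 319844 = 9.1422694

9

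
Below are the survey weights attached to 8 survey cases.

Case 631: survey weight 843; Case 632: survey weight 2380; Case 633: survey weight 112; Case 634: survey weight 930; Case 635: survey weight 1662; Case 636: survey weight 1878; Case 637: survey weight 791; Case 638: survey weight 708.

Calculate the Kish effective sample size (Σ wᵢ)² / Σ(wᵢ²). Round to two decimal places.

Σ wᵢ = 9304
Σ wᵢ² = 710649 + 5664400 + 12544 + 864900 + 2762244 + 3526884 + 625681 + 501264 = 14668566
n_eff = 9304² / 14668566 = 86564416 / 14668566 = 5.901355

5.90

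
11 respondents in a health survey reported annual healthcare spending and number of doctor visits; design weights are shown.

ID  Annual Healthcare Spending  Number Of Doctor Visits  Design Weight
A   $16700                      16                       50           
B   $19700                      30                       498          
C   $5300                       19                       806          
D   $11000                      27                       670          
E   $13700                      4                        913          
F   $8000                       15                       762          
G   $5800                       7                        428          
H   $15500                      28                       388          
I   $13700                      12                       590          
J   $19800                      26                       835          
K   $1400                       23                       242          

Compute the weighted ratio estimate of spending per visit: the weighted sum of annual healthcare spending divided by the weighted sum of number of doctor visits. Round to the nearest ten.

660

Σ wᵢ·y = 16700×50 + 19700×498 + 5300×806 + 11000×670 + 13700×913 + 8000×762 + 5800×428 + 15500×388 + 13700×590 + 19800×835 + 1400×242
  = 74342700
Σ wᵢ·x = 16×50 + 30×498 + 19×806 + 27×670 + 4×913 + 15×762 + 7×428 + 28×388 + 12×590 + 26×835 + 23×242
  = 800 + 14940 + 15314 + 18090 + 3652 + 11430 + 2996 + 10864 + 7080 + 21710 + 5566 = 112442
Ratio = 74342700 / 112442 = 661.16487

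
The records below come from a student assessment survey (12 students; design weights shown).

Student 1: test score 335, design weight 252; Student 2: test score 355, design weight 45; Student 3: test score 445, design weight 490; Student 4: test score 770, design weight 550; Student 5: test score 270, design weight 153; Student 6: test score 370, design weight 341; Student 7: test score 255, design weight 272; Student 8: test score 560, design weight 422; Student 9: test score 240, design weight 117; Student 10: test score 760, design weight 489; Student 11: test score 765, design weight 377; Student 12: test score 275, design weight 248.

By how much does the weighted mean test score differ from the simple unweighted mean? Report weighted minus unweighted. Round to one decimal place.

Unweighted sum = 335 + 355 + 445 + 770 + 270 + 370 + 255 + 560 + 240 + 760 + 765 + 275 = 5400
Unweighted mean = 5400 / 12 = 450
Weighted sum = 335×252 + 355×45 + 445×490 + 770×550 + 270×153 + 370×341 + 255×272 + 560×422 + 240×117 + 760×489 + 765×377 + 275×248
  = 1971430
Sum of weights = 252 + 45 + 490 + 550 + 153 + 341 + 272 + 422 + 117 + 489 + 377 + 248 = 3756
Weighted mean = 1971430 / 3756 = 524.87487
Difference (weighted minus unweighted) = 74.874867

74.9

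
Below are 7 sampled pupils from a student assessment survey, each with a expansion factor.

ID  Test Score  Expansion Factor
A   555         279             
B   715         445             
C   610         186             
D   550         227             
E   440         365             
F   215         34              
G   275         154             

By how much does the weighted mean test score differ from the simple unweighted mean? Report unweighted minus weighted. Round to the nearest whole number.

Unweighted sum = 555 + 715 + 610 + 550 + 440 + 215 + 275 = 3360
Unweighted mean = 3360 / 7 = 480
Weighted sum = 555×279 + 715×445 + 610×186 + 550×227 + 440×365 + 215×34 + 275×154
  = 154845 + 318175 + 113460 + 124850 + 160600 + 7310 + 42350 = 921590
Sum of weights = 279 + 445 + 186 + 227 + 365 + 34 + 154 = 1690
Weighted mean = 921590 / 1690 = 545.31953
Difference (unweighted minus weighted) = -65.319527

-65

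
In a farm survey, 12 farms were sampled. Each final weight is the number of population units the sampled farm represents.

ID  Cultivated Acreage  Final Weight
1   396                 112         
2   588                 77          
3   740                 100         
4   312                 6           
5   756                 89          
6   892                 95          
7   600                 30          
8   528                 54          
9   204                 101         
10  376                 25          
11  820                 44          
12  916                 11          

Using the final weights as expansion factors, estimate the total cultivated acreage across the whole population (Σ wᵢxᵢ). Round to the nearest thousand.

Weighted total = 396×112 + 588×77 + 740×100 + 312×6 + 756×89 + 892×95 + 600×30 + 528×54 + 204×101 + 376×25 + 820×44 + 916×11
  = 440196

440000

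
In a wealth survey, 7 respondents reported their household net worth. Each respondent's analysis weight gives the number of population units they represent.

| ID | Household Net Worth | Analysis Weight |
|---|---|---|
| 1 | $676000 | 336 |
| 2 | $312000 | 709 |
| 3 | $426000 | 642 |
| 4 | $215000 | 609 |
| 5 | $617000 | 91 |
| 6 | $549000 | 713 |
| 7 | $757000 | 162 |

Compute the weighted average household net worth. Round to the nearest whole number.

436232

Weighted sum = 676000×336 + 312000×709 + 426000×642 + 215000×609 + 617000×91 + 549000×713 + 757000×162
  = 1422989000
Sum of weights = 336 + 709 + 642 + 609 + 91 + 713 + 162 = 3262
Weighted mean = 1422989000 / 3262 = 436232.07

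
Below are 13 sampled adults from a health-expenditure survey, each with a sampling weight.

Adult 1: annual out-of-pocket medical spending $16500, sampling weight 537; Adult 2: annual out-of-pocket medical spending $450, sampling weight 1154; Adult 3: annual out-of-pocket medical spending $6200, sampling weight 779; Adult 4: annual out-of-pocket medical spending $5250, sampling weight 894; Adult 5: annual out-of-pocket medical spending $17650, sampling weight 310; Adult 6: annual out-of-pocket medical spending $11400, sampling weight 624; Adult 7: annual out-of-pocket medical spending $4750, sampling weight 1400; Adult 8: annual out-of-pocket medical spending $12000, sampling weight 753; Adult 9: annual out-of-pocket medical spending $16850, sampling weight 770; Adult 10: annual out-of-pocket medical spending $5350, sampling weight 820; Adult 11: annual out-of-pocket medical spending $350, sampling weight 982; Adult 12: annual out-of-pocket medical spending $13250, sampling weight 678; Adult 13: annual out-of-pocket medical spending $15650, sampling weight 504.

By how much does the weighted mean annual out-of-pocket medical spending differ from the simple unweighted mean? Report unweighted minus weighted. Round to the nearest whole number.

Unweighted sum = 125650
Unweighted mean = 125650 / 13 = 9665.3846
Weighted sum = 81750500
Sum of weights = 10205
Weighted mean = 81750500 / 10205 = 8010.828
Difference (unweighted minus weighted) = 1654.5566

1655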